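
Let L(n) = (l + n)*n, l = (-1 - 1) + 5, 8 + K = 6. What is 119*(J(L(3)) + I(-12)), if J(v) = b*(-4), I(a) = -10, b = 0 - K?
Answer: -2142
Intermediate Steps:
K = -2 (K = -8 + 6 = -2)
b = 2 (b = 0 - 1*(-2) = 0 + 2 = 2)
l = 3 (l = -2 + 5 = 3)
L(n) = n*(3 + n) (L(n) = (3 + n)*n = n*(3 + n))
J(v) = -8 (J(v) = 2*(-4) = -8)
119*(J(L(3)) + I(-12)) = 119*(-8 - 10) = 119*(-18) = -2142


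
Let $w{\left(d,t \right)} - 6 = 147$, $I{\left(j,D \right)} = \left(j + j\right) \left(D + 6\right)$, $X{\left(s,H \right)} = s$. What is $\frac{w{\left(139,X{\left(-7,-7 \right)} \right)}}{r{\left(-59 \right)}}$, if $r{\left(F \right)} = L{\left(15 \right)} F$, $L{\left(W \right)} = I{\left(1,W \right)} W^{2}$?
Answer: $- \frac{17}{61950} \approx -0.00027441$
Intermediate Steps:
$I{\left(j,D \right)} = 2 j \left(6 + D\right)$
$L{\left(W \right)} = W^{2} \left(12 + 2 W\right)$ ($L{\left(W \right)} = 2 \cdot 1 \left(6 + W\right) W^{2} = \left(12 + 2 W\right) W^{2} = W^{2} \left(12 + 2 W\right)$)
$w{\left(d,t \right)} = 153$ ($w{\left(d,t \right)} = 6 + 147 = 153$)
$r{\left(F \right)} = 9450 F$ ($r{\left(F \right)} = 2 \cdot 15^{2} \left(6 + 15\right) F = 2 \cdot 225 \cdot 21 F = 9450 F$)
$\frac{w{\left(139,X{\left(-7,-7 \right)} \right)}}{r{\left(-59 \right)}} = \frac{153}{9450 \left(-59\right)} = \frac{153}{-557550} = 153 \left(- \frac{1}{557550}\right) = - \frac{17}{61950}$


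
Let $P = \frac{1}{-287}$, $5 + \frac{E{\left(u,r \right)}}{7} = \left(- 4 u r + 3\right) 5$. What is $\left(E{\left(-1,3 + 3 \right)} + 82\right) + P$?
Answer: $\frac{284703}{287} \approx 992.0$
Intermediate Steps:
$E{\left(u,r \right)} = 70 - 140 r u$ ($E{\left(u,r \right)} = -35 + 7 \left(- 4 u r + 3\right) 5 = -35 + 7 \left(- 4 r u + 3\right) 5 = -35 + 7 \left(3 - 4 r u\right) 5 = -35 + 7 \left(15 - 20 r u\right) = -35 - \left(-105 + 140 r u\right) = 70 - 140 r u$)
$P = - \frac{1}{287} \approx -0.0034843$
$\left(E{\left(-1,3 + 3 \right)} + 82\right) + P = \left(\left(70 - 140 \left(3 + 3\right) \left(-1\right)\right) + 82\right) - \frac{1}{287} = \left(\left(70 - 840 \left(-1\right)\right) + 82\right) - \frac{1}{287} = \left(\left(70 + 840\right) + 82\right) - \frac{1}{287} = \left(910 + 82\right) - \frac{1}{287} = 992 - \frac{1}{287} = \frac{284703}{287}$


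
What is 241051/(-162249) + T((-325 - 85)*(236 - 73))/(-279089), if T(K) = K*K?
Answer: -724711692458639/45281911161 ≈ -16004.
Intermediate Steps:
T(K) = K²
241051/(-162249) + T((-325 - 85)*(236 - 73))/(-279089) = 241051/(-162249) + ((-325 - 85)*(236 - 73))²/(-279089) = 241051*(-1/162249) + (-410*163)²*(-1/279089) = -241051/162249 + (-66830)²*(-1/279089) = -241051/162249 + 4466248900*(-1/279089) = -241051/162249 - 4466248900/279089 = -724711692458639/45281911161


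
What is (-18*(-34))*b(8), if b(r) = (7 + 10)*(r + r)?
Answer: 166464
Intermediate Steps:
b(r) = 34*r (b(r) = 17*(2*r) = 34*r)
(-18*(-34))*b(8) = (-18*(-34))*(34*8) = 612*272 = 166464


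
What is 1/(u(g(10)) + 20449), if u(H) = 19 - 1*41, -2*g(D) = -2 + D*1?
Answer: 1/20427 ≈ 4.8955e-5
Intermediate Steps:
g(D) = 1 - D/2 (g(D) = -(-2 + D*1)/2 = -(-2 + D)/2 = 1 - D/2)
u(H) = -22 (u(H) = 19 - 41 = -22)
1/(u(g(10)) + 20449) = 1/(-22 + 20449) = 1/20427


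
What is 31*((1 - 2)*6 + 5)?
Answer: -31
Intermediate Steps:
31*((1 - 2)*6 + 5) = 31*(-1*6 + 5) = 31*(-6 + 5) = 31*(-1) = -31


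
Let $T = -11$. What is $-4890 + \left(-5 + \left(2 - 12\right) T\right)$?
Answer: $-4785$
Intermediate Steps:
$-4890 + \left(-5 + \left(2 - 12\right) T\right) = -4890 - \left(5 - \left(2 - 12\right) \left(-11\right)\right) = -4890 - -105 = -4890 + \left(-5 + 110\right) = -4890 + 105 = -4785$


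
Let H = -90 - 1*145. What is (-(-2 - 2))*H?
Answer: -940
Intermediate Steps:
H = -235 (H = -90 - 145 = -235)
(-(-2 - 2))*H = -(-2 - 2)*(-235) = -1*(-4)*(-235) = 4*(-235) = -940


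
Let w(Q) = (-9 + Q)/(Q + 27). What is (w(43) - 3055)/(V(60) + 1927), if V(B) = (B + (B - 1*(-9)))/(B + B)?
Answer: -855264/539861 ≈ -1.5842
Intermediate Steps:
w(Q) = (-9 + Q)/(27 + Q)
V(B) = (9 + 2*B)/(2*B) (V(B) = (B + (B + 9))/((2*B)) = (B + (9 + B))*(1/(2*B)) = (9 + 2*B)*(1/(2*B)) = (9 + 2*B)/(2*B))
(w(43) - 3055)/(V(60) + 1927) = ((-9 + 43)/(27 + 43) - 3055)/((9/2 + 60)/60 + 1927) = (34/70 - 3055)/((1/60)*(129/2) + 1927) = ((1/70)*34 - 3055)/(43/40 + 1927) = (17/35 - 3055)/(77123/40) = -106908/35*40/77123 = -855264/539861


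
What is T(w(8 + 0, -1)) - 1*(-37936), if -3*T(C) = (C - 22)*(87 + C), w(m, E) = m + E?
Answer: 38406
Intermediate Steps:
w(m, E) = E + m
T(C) = -(-22 + C)*(87 + C)/3 (T(C) = -(C - 22)*(87 + C)/3 = -(-22 + C)*(87 + C)/3)
T(w(8 + 0, -1)) - 1*(-37936) = (638 - 65*(-1 + (8 + 0))/3 - (-1 + (8 + 0))²/3) - 1*(-37936) = (638 - 65*(-1 + 8)/3 - (-1 + 8)²/3) + 37936 = (638 - 65/3*7 - ⅓*7²) + 37936 = (638 - 455/3 - ⅓*49) + 37936 = (638 - 455/3 - 49/3) + 37936 = 470 + 37936 = 38406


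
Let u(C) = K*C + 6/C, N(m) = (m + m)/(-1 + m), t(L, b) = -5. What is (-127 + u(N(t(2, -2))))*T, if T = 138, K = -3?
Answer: -88596/5 ≈ -17719.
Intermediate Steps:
N(m) = 2*m/(-1 + m) (N(m) = (2*m)/(-1 + m) = 2*m/(-1 + m))
u(C) = -3*C + 6/C
(-127 + u(N(t(2, -2))))*T = (-127 + (-6*(-5)/(-1 - 5) + 6/((2*(-5)/(-1 - 5)))))*138 = (-127 + (-6*(-5)/(-6) + 6/((2*(-5)/(-6)))))*138 = (-127 + (-6*(-5)*(-1)/6 + 6/((2*(-5)*(-⅙)))))*138 = (-127 + (-3*5/3 + 6/(5/3)))*138 = (-127 + (-5 + 6*(⅗)))*138 = (-127 + (-5 + 18/5))*138 = (-127 - 7/5)*138 = -642/5*138 = -88596/5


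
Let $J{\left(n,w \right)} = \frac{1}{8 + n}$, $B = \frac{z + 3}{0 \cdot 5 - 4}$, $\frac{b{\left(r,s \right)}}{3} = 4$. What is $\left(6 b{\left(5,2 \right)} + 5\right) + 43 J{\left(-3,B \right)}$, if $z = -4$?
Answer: $\frac{428}{5} \approx 85.6$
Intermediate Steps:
$b{\left(r,s \right)} = 12$ ($b{\left(r,s \right)} = 3 \cdot 4 = 12$)
$B = \frac{1}{4}$ ($B = \frac{-4 + 3}{0 \cdot 5 - 4} = - \frac{1}{0 - 4} = - \frac{1}{-4} = \left(-1\right) \left(- \frac{1}{4}\right) = \frac{1}{4} \approx 0.25$)
$\left(6 b{\left(5,2 \right)} + 5\right) + 43 J{\left(-3,B \right)} = \left(6 \cdot 12 + 5\right) + \frac{43}{8 - 3} = \left(72 + 5\right) + \frac{43}{5} = 77 + 43 \cdot \frac{1}{5} = 77 + \frac{43}{5} = \frac{428}{5}$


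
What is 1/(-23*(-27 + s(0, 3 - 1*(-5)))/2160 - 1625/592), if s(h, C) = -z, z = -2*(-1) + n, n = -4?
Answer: -3996/9905 ≈ -0.40343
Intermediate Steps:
z = -2 (z = -2*(-1) - 4 = 2 - 4 = -2)
s(h, C) = 2 (s(h, C) = -1*(-2) = 2)
1/(-23*(-27 + s(0, 3 - 1*(-5)))/2160 - 1625/592) = 1/(-23*(-27 + 2)/2160 - 1625/592) = 1/(-23*(-25)*(1/2160) - 1625*1/592) = 1/(575*(1/2160) - 1625/592) = 1/(115/432 - 1625/592) = 1/(-9905/3996) = -3996/9905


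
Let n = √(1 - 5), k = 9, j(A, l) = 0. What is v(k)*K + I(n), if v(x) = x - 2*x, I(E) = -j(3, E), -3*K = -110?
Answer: -330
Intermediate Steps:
K = 110/3 (K = -⅓*(-110) = 110/3 ≈ 36.667)
n = 2*I (n = √(-4) = 2*I ≈ 2.0*I)
I(E) = 0 (I(E) = -1*0 = 0)
v(x) = -x
v(k)*K + I(n) = -1*9*(110/3) + 0 = -9*110/3 + 0 = -330 + 0 = -330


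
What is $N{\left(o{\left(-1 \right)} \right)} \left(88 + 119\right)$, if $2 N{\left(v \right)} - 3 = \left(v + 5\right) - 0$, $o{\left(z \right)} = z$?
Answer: $\frac{1449}{2} \approx 724.5$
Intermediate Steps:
$N{\left(v \right)} = 4 + \frac{v}{2}$ ($N{\left(v \right)} = \frac{3}{2} + \frac{\left(v + 5\right) - 0}{2} = \frac{3}{2} + \frac{\left(5 + v\right) + 0}{2} = \frac{3}{2} + \frac{5 + v}{2} = \frac{3}{2} + \left(\frac{5}{2} + \frac{v}{2}\right) = 4 + \frac{v}{2}$)
$N{\left(o{\left(-1 \right)} \right)} \left(88 + 119\right) = \left(4 + \frac{1}{2} \left(-1\right)\right) \left(88 + 119\right) = \left(4 - \frac{1}{2}\right) 207 = \frac{7}{2} \cdot 207 = \frac{1449}{2}$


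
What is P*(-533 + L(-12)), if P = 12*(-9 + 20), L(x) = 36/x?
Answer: -70752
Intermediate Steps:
P = 132 (P = 12*11 = 132)
P*(-533 + L(-12)) = 132*(-533 + 36/(-12)) = 132*(-533 + 36*(-1/12)) = 132*(-533 - 3) = 132*(-536) = -70752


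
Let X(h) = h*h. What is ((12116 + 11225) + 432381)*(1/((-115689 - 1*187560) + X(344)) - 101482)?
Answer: -8551778761735374/184913 ≈ -4.6248e+10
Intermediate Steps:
X(h) = h²
((12116 + 11225) + 432381)*(1/((-115689 - 1*187560) + X(344)) - 101482) = ((12116 + 11225) + 432381)*(1/((-115689 - 1*187560) + 344²) - 101482) = (23341 + 432381)*(1/((-115689 - 187560) + 118336) - 101482) = 455722*(1/(-303249 + 118336) - 101482) = 455722*(1/(-184913) - 101482) = 455722*(-1/184913 - 101482) = 455722*(-18765341067/184913) = -8551778761735374/184913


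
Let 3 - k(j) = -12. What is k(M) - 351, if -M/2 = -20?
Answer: -336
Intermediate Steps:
M = 40 (M = -2*(-20) = 40)
k(j) = 15 (k(j) = 3 - 1*(-12) = 3 + 12 = 15)
k(M) - 351 = 15 - 351 = -336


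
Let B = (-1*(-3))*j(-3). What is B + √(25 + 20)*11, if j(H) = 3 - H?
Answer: 18 + 33*√5 ≈ 91.790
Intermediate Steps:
B = 18 (B = (-1*(-3))*(3 - 1*(-3)) = 3*(3 + 3) = 3*6 = 18)
B + √(25 + 20)*11 = 18 + √(25 + 20)*11 = 18 + √45*11 = 18 + (3*√5)*11 = 18 + 33*√5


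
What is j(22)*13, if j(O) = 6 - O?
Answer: -208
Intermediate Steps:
j(22)*13 = (6 - 1*22)*13 = (6 - 22)*13 = -16*13 = -208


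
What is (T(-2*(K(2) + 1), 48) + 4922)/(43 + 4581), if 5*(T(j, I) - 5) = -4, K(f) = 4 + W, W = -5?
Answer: 24631/23120 ≈ 1.0654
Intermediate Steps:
K(f) = -1 (K(f) = 4 - 5 = -1)
T(j, I) = 21/5 (T(j, I) = 5 + (⅕)*(-4) = 5 - ⅘ = 21/5)
(T(-2*(K(2) + 1), 48) + 4922)/(43 + 4581) = (21/5 + 4922)/(43 + 4581) = (24631/5)/4624 = (24631/5)*(1/4624) = 24631/23120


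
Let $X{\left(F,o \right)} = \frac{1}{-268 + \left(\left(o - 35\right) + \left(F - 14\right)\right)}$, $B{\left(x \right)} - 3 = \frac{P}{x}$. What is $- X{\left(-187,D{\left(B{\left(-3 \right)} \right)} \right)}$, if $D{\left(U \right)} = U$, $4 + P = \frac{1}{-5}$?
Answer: $\frac{5}{2498} \approx 0.0020016$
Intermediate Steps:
$P = - \frac{21}{5}$ ($P = -4 + \frac{1}{-5} = -4 - \frac{1}{5} = - \frac{21}{5} \approx -4.2$)
$B{\left(x \right)} = 3 - \frac{21}{5 x}$
$X{\left(F,o \right)} = \frac{1}{-317 + F + o}$ ($X{\left(F,o \right)} = \frac{1}{-268 + \left(\left(-35 + o\right) + \left(-14 + F\right)\right)} = \frac{1}{-268 + \left(-49 + F + o\right)} = \frac{1}{-317 + F + o}$)
$- X{\left(-187,D{\left(B{\left(-3 \right)} \right)} \right)} = - \frac{1}{-317 - 187 + \left(3 - \frac{21}{5 \left(-3\right)}\right)} = - \frac{1}{-317 - 187 + \left(3 - - \frac{7}{5}\right)} = - \frac{1}{-317 - 187 + \left(3 + \frac{7}{5}\right)} = - \frac{1}{-317 - 187 + \frac{22}{5}} = - \frac{1}{- \frac{2498}{5}} = \left(-1\right) \left(- \frac{5}{2498}\right) = \frac{5}{2498}$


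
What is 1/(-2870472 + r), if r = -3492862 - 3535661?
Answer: -1/9898995 ≈ -1.0102e-7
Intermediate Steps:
r = -7028523
1/(-2870472 + r) = 1/(-2870472 - 7028523) = 1/(-9898995) = -1/9898995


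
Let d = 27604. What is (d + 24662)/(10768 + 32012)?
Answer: 281/230 ≈ 1.2217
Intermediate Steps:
(d + 24662)/(10768 + 32012) = (27604 + 24662)/(10768 + 32012) = 52266/42780 = 52266*(1/42780) = 281/230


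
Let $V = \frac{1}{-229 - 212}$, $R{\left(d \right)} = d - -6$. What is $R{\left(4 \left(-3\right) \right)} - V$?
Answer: $- \frac{2645}{441} \approx -5.9977$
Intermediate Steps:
$R{\left(d \right)} = 6 + d$ ($R{\left(d \right)} = d + 6 = 6 + d$)
$V = - \frac{1}{441}$ ($V = \frac{1}{-441} = - \frac{1}{441} \approx -0.0022676$)
$R{\left(4 \left(-3\right) \right)} - V = \left(6 + 4 \left(-3\right)\right) - - \frac{1}{441} = \left(6 - 12\right) + \frac{1}{441} = -6 + \frac{1}{441} = - \frac{2645}{441}$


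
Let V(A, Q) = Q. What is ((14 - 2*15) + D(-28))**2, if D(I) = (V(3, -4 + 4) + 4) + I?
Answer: 1600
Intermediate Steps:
D(I) = 4 + I (D(I) = ((-4 + 4) + 4) + I = (0 + 4) + I = 4 + I)
((14 - 2*15) + D(-28))**2 = ((14 - 2*15) + (4 - 28))**2 = ((14 - 30) - 24)**2 = (-16 - 24)**2 = (-40)**2 = 1600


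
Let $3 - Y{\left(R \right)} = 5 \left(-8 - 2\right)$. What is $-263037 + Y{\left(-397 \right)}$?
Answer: $-262984$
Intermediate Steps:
$Y{\left(R \right)} = 53$ ($Y{\left(R \right)} = 3 - 5 \left(-8 - 2\right) = 3 - 5 \left(-10\right) = 3 - -50 = 3 + 50 = 53$)
$-263037 + Y{\left(-397 \right)} = -263037 + 53 = -262984$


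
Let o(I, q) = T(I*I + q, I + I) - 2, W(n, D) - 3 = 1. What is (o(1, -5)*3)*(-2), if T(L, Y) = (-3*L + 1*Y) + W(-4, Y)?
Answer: -96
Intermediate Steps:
W(n, D) = 4 (W(n, D) = 3 + 1 = 4)
T(L, Y) = 4 + Y - 3*L (T(L, Y) = (-3*L + 1*Y) + 4 = (-3*L + Y) + 4 = (Y - 3*L) + 4 = 4 + Y - 3*L)
o(I, q) = 2 - 3*q - 3*I² + 2*I (o(I, q) = (4 + (I + I) - 3*(I*I + q)) - 2 = (4 + 2*I - 3*(I² + q)) - 2 = (4 + 2*I - 3*(q + I²)) - 2 = (4 + 2*I + (-3*q - 3*I²)) - 2 = (4 - 3*q - 3*I² + 2*I) - 2 = 2 - 3*q - 3*I² + 2*I)
(o(1, -5)*3)*(-2) = ((2 - 3*(-5) - 3*1² + 2*1)*3)*(-2) = ((2 + 15 - 3*1 + 2)*3)*(-2) = ((2 + 15 - 3 + 2)*3)*(-2) = (16*3)*(-2) = 48*(-2) = -96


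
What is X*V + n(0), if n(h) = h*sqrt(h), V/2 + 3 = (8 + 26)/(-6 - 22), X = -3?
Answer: 177/7 ≈ 25.286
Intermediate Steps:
V = -59/7 (V = -6 + 2*((8 + 26)/(-6 - 22)) = -6 + 2*(34/(-28)) = -6 + 2*(34*(-1/28)) = -6 + 2*(-17/14) = -6 - 17/7 = -59/7 ≈ -8.4286)
n(h) = h**(3/2)
X*V + n(0) = -3*(-59/7) + 0**(3/2) = 177/7 + 0 = 177/7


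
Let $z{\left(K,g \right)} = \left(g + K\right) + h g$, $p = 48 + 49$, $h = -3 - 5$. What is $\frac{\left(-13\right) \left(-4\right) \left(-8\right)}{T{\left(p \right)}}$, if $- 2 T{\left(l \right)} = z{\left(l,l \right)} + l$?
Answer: $- \frac{832}{485} \approx -1.7155$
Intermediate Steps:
$h = -8$ ($h = -3 - 5 = -8$)
$p = 97$
$z{\left(K,g \right)} = K - 7 g$ ($z{\left(K,g \right)} = \left(g + K\right) - 8 g = \left(K + g\right) - 8 g = K - 7 g$)
$T{\left(l \right)} = \frac{5 l}{2}$ ($T{\left(l \right)} = - \frac{\left(l - 7 l\right) + l}{2} = - \frac{- 6 l + l}{2} = - \frac{\left(-5\right) l}{2} = \frac{5 l}{2}$)
$\frac{\left(-13\right) \left(-4\right) \left(-8\right)}{T{\left(p \right)}} = \frac{\left(-13\right) \left(-4\right) \left(-8\right)}{\frac{5}{2} \cdot 97} = \frac{52 \left(-8\right)}{\frac{485}{2}} = \left(-416\right) \frac{2}{485} = - \frac{832}{485}$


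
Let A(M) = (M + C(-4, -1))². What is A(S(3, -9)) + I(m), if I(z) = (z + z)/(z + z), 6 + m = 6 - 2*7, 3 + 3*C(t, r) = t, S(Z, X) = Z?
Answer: 13/9 ≈ 1.4444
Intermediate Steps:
C(t, r) = -1 + t/3
A(M) = (-7/3 + M)² (A(M) = (M + (-1 + (⅓)*(-4)))² = (M + (-1 - 4/3))² = (M - 7/3)² = (-7/3 + M)²)
m = -14 (m = -6 + (6 - 2*7) = -6 + (6 - 14) = -6 - 8 = -14)
I(z) = 1 (I(z) = (2*z)/((2*z)) = (2*z)*(1/(2*z)) = 1)
A(S(3, -9)) + I(m) = (-7 + 3*3)²/9 + 1 = (-7 + 9)²/9 + 1 = (⅑)*2² + 1 = (⅑)*4 + 1 = 4/9 + 1 = 13/9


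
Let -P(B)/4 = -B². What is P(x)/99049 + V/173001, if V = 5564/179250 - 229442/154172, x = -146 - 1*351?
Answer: 1180934186179317649723/118386828997446804750 ≈ 9.9752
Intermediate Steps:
x = -497 (x = -146 - 351 = -497)
P(B) = 4*B² (P(B) = -(-4)*B² = 4*B²)
V = -10067416373/6908832750 (V = 5564*(1/179250) - 229442*1/154172 = 2782/89625 - 114721/77086 = -10067416373/6908832750 ≈ -1.4572)
P(x)/99049 + V/173001 = (4*(-497)²)/99049 - 10067416373/6908832750/173001 = (4*247009)*(1/99049) - 10067416373/6908832750*1/173001 = 988036*(1/99049) - 10067416373/1195234974582750 = 988036/99049 - 10067416373/1195234974582750 = 1180934186179317649723/118386828997446804750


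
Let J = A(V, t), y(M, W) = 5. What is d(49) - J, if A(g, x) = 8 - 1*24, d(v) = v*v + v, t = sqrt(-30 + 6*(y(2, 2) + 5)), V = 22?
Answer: 2466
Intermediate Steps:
t = sqrt(30) (t = sqrt(-30 + 6*(5 + 5)) = sqrt(-30 + 6*10) = sqrt(-30 + 60) = sqrt(30) ≈ 5.4772)
d(v) = v + v**2 (d(v) = v**2 + v = v + v**2)
A(g, x) = -16 (A(g, x) = 8 - 24 = -16)
J = -16
d(49) - J = 49*(1 + 49) - 1*(-16) = 49*50 + 16 = 2450 + 16 = 2466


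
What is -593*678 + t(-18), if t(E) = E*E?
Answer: -401730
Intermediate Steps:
t(E) = E**2
-593*678 + t(-18) = -593*678 + (-18)**2 = -402054 + 324 = -401730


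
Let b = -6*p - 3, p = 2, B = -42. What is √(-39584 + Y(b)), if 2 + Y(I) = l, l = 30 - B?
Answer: I*√39514 ≈ 198.78*I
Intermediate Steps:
b = -15 (b = -6*2 - 3 = -12 - 3 = -15)
l = 72 (l = 30 - 1*(-42) = 30 + 42 = 72)
Y(I) = 70 (Y(I) = -2 + 72 = 70)
√(-39584 + Y(b)) = √(-39584 + 70) = √(-39514) = I*√39514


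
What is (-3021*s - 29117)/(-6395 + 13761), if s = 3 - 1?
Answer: -35159/7366 ≈ -4.7731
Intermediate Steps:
s = 2
(-3021*s - 29117)/(-6395 + 13761) = (-3021*2 - 29117)/(-6395 + 13761) = (-6042 - 29117)/7366 = -35159*1/7366 = -35159/7366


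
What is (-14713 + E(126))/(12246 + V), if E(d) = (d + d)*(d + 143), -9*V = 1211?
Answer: 477675/109003 ≈ 4.3822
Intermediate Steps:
V = -1211/9 (V = -⅑*1211 = -1211/9 ≈ -134.56)
E(d) = 2*d*(143 + d) (E(d) = (2*d)*(143 + d) = 2*d*(143 + d))
(-14713 + E(126))/(12246 + V) = (-14713 + 2*126*(143 + 126))/(12246 - 1211/9) = (-14713 + 2*126*269)/(109003/9) = (-14713 + 67788)*(9/109003) = 53075*(9/109003) = 477675/109003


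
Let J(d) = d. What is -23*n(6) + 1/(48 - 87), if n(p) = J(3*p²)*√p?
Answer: -1/39 - 2484*√6 ≈ -6084.6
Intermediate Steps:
n(p) = 3*p^(5/2) (n(p) = (3*p²)*√p = 3*p^(5/2))
-23*n(6) + 1/(48 - 87) = -69*6^(5/2) + 1/(48 - 87) = -69*36*√6 + 1/(-39) = -2484*√6 - 1/39 = -1/39 - 2484*√6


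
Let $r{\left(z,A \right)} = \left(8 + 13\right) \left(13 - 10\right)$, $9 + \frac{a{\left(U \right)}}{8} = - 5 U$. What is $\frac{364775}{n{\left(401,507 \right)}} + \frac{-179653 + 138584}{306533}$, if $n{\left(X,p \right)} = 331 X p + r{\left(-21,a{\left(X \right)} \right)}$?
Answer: $- \frac{530381927569}{4125608028888} \approx -0.12856$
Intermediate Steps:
$a{\left(U \right)} = -72 - 40 U$ ($a{\left(U \right)} = -72 + 8 \left(- 5 U\right) = -72 - 40 U$)
$r{\left(z,A \right)} = 63$ ($r{\left(z,A \right)} = 21 \cdot 3 = 63$)
$n{\left(X,p \right)} = 63 + 331 X p$ ($n{\left(X,p \right)} = 331 X p + 63 = 63 + 331 X p$)
$\frac{364775}{n{\left(401,507 \right)}} + \frac{-179653 + 138584}{306533} = \frac{364775}{63 + 331 \cdot 401 \cdot 507} + \frac{-179653 + 138584}{306533} = \frac{364775}{63 + 67294617} - \frac{41069}{306533} = \frac{364775}{67294680} - \frac{41069}{306533} = 364775 \cdot \frac{1}{67294680} - \frac{41069}{306533} = \frac{72955}{13458936} - \frac{41069}{306533} = - \frac{530381927569}{4125608028888}$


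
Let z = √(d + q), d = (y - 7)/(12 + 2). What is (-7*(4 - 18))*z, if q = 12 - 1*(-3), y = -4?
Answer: 7*√2786 ≈ 369.48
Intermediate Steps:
d = -11/14 (d = (-4 - 7)/(12 + 2) = -11/14 ≈ -0.78571)
q = 15 (q = 12 + 3 = 15)
z = √2786/14 (z = √(-11/14 + 15) = √(199/14) = √2786/14 ≈ 3.7702)
(-7*(4 - 18))*z = (-7*(4 - 18))*(√2786/14) = (-7*(-14))*(√2786/14) = 98*(√2786/14) = 7*√2786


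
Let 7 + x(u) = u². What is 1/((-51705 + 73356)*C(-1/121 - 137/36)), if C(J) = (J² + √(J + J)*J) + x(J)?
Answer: 662788138834008/389069184040640588555 + 1733750090424*I*√33226/389069184040640588555 ≈ 1.7035e-6 + 8.1227e-7*I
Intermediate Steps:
x(u) = -7 + u²
C(J) = -7 + 2*J² + √2*J^(3/2) (C(J) = (J² + √(J + J)*J) + (-7 + J²) = (J² + √(2*J)*J) + (-7 + J²) = (J² + (√2*√J)*J) + (-7 + J²) = (J² + √2*J^(3/2)) + (-7 + J²) = -7 + 2*J² + √2*J^(3/2))
1/((-51705 + 73356)*C(-1/121 - 137/36)) = 1/((-51705 + 73356)*(-7 + 2*(-1/121 - 137/36)² + √2*(-1/121 - 137/36)^(3/2))) = 1/(21651*(-7 + 2*(-1*1/121 - 137*1/36)² + √2*(-1*1/121 - 137*1/36)^(3/2))) = 1/(21651*(-7 + 2*(-1/121 - 137/36)² + √2*(-1/121 - 137/36)^(3/2))) = 1/(21651*(-7 + 2*(-16613/4356)² + √2*(-16613/4356)^(3/2))) = 1/(21651*(-7 + 2*(275991769/18974736) + √2*(-16613*I*√16613/287496))) = 1/(21651*(-7 + 275991769/9487368 - 16613*I*√33226/287496)) = 1/(21651*(209580193/9487368 - 16613*I*√33226/287496))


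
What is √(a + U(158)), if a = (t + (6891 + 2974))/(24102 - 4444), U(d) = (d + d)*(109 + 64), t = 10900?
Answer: √21126144146322/19658 ≈ 233.81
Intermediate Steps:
U(d) = 346*d (U(d) = (2*d)*173 = 346*d)
a = 20765/19658 (a = (10900 + (6891 + 2974))/(24102 - 4444) = (10900 + 9865)/19658 = 20765*(1/19658) = 20765/19658 ≈ 1.0563)
√(a + U(158)) = √(20765/19658 + 346*158) = √(20765/19658 + 54668) = √(1074684309/19658) = √21126144146322/19658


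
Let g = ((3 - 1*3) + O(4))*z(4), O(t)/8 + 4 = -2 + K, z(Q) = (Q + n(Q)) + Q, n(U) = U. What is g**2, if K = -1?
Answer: 451584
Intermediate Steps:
z(Q) = 3*Q (z(Q) = (Q + Q) + Q = 2*Q + Q = 3*Q)
O(t) = -56 (O(t) = -32 + 8*(-2 - 1) = -32 + 8*(-3) = -32 - 24 = -56)
g = -672 (g = ((3 - 1*3) - 56)*(3*4) = ((3 - 3) - 56)*12 = (0 - 56)*12 = -56*12 = -672)
g**2 = (-672)**2 = 451584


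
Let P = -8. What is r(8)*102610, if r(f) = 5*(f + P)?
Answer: 0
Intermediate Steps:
r(f) = -40 + 5*f (r(f) = 5*(f - 8) = 5*(-8 + f) = -40 + 5*f)
r(8)*102610 = (-40 + 5*8)*102610 = (-40 + 40)*102610 = 0*102610 = 0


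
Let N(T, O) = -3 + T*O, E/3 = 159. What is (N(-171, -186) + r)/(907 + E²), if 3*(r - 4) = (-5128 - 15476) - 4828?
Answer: 3043/29796 ≈ 0.10213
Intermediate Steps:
r = -25420/3 (r = 4 + ((-5128 - 15476) - 4828)/3 = 4 + (-20604 - 4828)/3 = 4 + (⅓)*(-25432) = 4 - 25432/3 = -25420/3 ≈ -8473.3)
E = 477 (E = 3*159 = 477)
N(T, O) = -3 + O*T
(N(-171, -186) + r)/(907 + E²) = ((-3 - 186*(-171)) - 25420/3)/(907 + 477²) = ((-3 + 31806) - 25420/3)/(907 + 227529) = (31803 - 25420/3)/228436 = (69989/3)*(1/228436) = 3043/29796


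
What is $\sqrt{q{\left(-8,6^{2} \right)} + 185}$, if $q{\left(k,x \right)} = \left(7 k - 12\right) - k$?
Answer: $5 \sqrt{5} \approx 11.18$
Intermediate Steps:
$q{\left(k,x \right)} = -12 + 6 k$ ($q{\left(k,x \right)} = \left(-12 + 7 k\right) - k = -12 + 6 k$)
$\sqrt{q{\left(-8,6^{2} \right)} + 185} = \sqrt{\left(-12 + 6 \left(-8\right)\right) + 185} = \sqrt{\left(-12 - 48\right) + 185} = \sqrt{-60 + 185} = \sqrt{125} = 5 \sqrt{5}$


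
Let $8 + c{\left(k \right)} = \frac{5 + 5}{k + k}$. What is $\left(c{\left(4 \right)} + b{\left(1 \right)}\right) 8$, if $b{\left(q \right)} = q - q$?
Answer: $-54$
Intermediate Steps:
$b{\left(q \right)} = 0$
$c{\left(k \right)} = -8 + \frac{5}{k}$ ($c{\left(k \right)} = -8 + \frac{5 + 5}{k + k} = -8 + \frac{10}{2 k} = -8 + 10 \frac{1}{2 k} = -8 + \frac{5}{k}$)
$\left(c{\left(4 \right)} + b{\left(1 \right)}\right) 8 = \left(\left(-8 + \frac{5}{4}\right) + 0\right) 8 = \left(- \frac{27}{4} + 0\right) 8 = \left(- \frac{27}{4}\right) 8 = -54$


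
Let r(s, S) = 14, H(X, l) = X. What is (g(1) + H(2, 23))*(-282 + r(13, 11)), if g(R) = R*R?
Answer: -804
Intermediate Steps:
g(R) = R²
(g(1) + H(2, 23))*(-282 + r(13, 11)) = (1² + 2)*(-282 + 14) = (1 + 2)*(-268) = 3*(-268) = -804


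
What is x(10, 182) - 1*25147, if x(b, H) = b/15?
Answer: -75439/3 ≈ -25146.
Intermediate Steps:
x(b, H) = b/15 (x(b, H) = b*(1/15) = b/15)
x(10, 182) - 1*25147 = (1/15)*10 - 1*25147 = ⅔ - 25147 = -75439/3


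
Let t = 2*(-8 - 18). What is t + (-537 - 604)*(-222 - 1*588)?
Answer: 924158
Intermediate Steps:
t = -52 (t = 2*(-26) = -52)
t + (-537 - 604)*(-222 - 1*588) = -52 + (-537 - 604)*(-222 - 1*588) = -52 - 1141*(-222 - 588) = -52 - 1141*(-810) = -52 + 924210 = 924158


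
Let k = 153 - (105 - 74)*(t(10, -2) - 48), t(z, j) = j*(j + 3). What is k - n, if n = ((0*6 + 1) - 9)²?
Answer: 1639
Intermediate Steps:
t(z, j) = j*(3 + j)
k = 1703 (k = 153 - (105 - 74)*(-2*(3 - 2) - 48) = 153 - 31*(-2*1 - 48) = 153 - 31*(-2 - 48) = 153 - 31*(-50) = 153 - 1*(-1550) = 153 + 1550 = 1703)
n = 64 (n = ((0 + 1) - 9)² = (1 - 9)² = (-8)² = 64)
k - n = 1703 - 1*64 = 1703 - 64 = 1639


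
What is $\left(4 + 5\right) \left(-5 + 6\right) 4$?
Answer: $36$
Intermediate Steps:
$\left(4 + 5\right) \left(-5 + 6\right) 4 = 9 \cdot 1 \cdot 4 = 9 \cdot 4 = 36$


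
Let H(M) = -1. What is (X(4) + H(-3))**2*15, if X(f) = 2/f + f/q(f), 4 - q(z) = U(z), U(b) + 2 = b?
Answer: 135/4 ≈ 33.750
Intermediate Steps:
U(b) = -2 + b
q(z) = 6 - z (q(z) = 4 - (-2 + z) = 4 + (2 - z) = 6 - z)
X(f) = 2/f + f/(6 - f)
(X(4) + H(-3))**2*15 = ((2/4 - 1*4/(-6 + 4)) - 1)**2*15 = ((2*(1/4) - 1*4/(-2)) - 1)**2*15 = ((1/2 - 1*4*(-1/2)) - 1)**2*15 = ((1/2 + 2) - 1)**2*15 = (5/2 - 1)**2*15 = (3/2)**2*15 = (9/4)*15 = 135/4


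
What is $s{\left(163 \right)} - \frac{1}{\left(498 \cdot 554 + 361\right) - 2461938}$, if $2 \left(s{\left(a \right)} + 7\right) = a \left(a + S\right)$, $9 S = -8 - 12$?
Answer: $\frac{515242453493}{39342330} \approx 13096.0$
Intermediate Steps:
$S = - \frac{20}{9}$ ($S = \frac{-8 - 12}{9} = \frac{1}{9} \left(-20\right) = - \frac{20}{9} \approx -2.2222$)
$s{\left(a \right)} = -7 + \frac{a \left(- \frac{20}{9} + a\right)}{2}$ ($s{\left(a \right)} = -7 + \frac{a \left(a - \frac{20}{9}\right)}{2} = -7 + \frac{a \left(- \frac{20}{9} + a\right)}{2}$)
$s{\left(163 \right)} - \frac{1}{\left(498 \cdot 554 + 361\right) - 2461938} = \left(-7 + \frac{163^{2}}{2} - \frac{1630}{9}\right) - \frac{1}{\left(498 \cdot 554 + 361\right) - 2461938} = \left(-7 + \frac{1}{2} \cdot 26569 - \frac{1630}{9}\right) - \frac{1}{\left(275892 + 361\right) - 2461938} = \left(-7 + \frac{26569}{2} - \frac{1630}{9}\right) - \frac{1}{276253 - 2461938} = \frac{235735}{18} - \frac{1}{-2185685} = \frac{235735}{18} - - \frac{1}{2185685} = \frac{235735}{18} + \frac{1}{2185685} = \frac{515242453493}{39342330}$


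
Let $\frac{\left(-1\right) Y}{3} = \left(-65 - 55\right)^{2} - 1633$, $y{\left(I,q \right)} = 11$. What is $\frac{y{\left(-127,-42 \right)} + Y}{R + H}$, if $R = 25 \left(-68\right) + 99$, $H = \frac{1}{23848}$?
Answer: $\frac{913139920}{38180647} \approx 23.916$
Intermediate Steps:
$H = \frac{1}{23848} \approx 4.1932 \cdot 10^{-5}$
$R = -1601$ ($R = -1700 + 99 = -1601$)
$Y = -38301$ ($Y = - 3 \left(\left(-65 - 55\right)^{2} - 1633\right) = - 3 \left(\left(-120\right)^{2} - 1633\right) = - 3 \left(14400 - 1633\right) = \left(-3\right) 12767 = -38301$)
$\frac{y{\left(-127,-42 \right)} + Y}{R + H} = \frac{11 - 38301}{-1601 + \frac{1}{23848}} = - \frac{38290}{- \frac{38180647}{23848}} = \left(-38290\right) \left(- \frac{23848}{38180647}\right) = \frac{913139920}{38180647}$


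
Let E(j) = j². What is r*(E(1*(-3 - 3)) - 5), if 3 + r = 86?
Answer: 2573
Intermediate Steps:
r = 83 (r = -3 + 86 = 83)
r*(E(1*(-3 - 3)) - 5) = 83*((1*(-3 - 3))² - 5) = 83*((1*(-6))² - 5) = 83*((-6)² - 5) = 83*(36 - 5) = 83*31 = 2573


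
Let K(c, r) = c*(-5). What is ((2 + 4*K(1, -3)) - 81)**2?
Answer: 9801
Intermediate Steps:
K(c, r) = -5*c
((2 + 4*K(1, -3)) - 81)**2 = ((2 + 4*(-5*1)) - 81)**2 = ((2 + 4*(-5)) - 81)**2 = ((2 - 20) - 81)**2 = (-18 - 81)**2 = (-99)**2 = 9801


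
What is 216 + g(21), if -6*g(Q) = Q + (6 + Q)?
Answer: 208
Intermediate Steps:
g(Q) = -1 - Q/3 (g(Q) = -(Q + (6 + Q))/6 = -(6 + 2*Q)/6 = -1 - Q/3)
216 + g(21) = 216 + (-1 - 1/3*21) = 216 + (-1 - 7) = 216 - 8 = 208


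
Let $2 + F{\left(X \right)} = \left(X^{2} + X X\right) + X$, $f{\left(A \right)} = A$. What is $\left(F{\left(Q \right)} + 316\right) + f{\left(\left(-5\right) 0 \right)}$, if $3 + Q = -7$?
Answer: $504$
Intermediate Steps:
$Q = -10$ ($Q = -3 - 7 = -10$)
$F{\left(X \right)} = -2 + X + 2 X^{2}$ ($F{\left(X \right)} = -2 + \left(\left(X^{2} + X X\right) + X\right) = -2 + \left(\left(X^{2} + X^{2}\right) + X\right) = -2 + \left(2 X^{2} + X\right) = -2 + \left(X + 2 X^{2}\right) = -2 + X + 2 X^{2}$)
$\left(F{\left(Q \right)} + 316\right) + f{\left(\left(-5\right) 0 \right)} = \left(\left(-2 - 10 + 2 \left(-10\right)^{2}\right) + 316\right) - 0 = \left(\left(-2 - 10 + 2 \cdot 100\right) + 316\right) + 0 = \left(\left(-2 - 10 + 200\right) + 316\right) + 0 = \left(188 + 316\right) + 0 = 504 + 0 = 504$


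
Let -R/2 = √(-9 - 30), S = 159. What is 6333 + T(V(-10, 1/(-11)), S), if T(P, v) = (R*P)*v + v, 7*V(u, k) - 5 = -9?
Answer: 6492 + 1272*I*√39/7 ≈ 6492.0 + 1134.8*I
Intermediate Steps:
V(u, k) = -4/7 (V(u, k) = 5/7 + (⅐)*(-9) = 5/7 - 9/7 = -4/7)
R = -2*I*√39 (R = -2*√(-9 - 30) = -2*I*√39 ≈ -12.49*I)
T(P, v) = v - 2*I*P*v*√39 (T(P, v) = ((-2*I*√39)*P)*v + v = (-2*I*P*√39)*v + v = -2*I*P*v*√39 + v = v - 2*I*P*v*√39)
6333 + T(V(-10, 1/(-11)), S) = 6333 + 159*(1 - 2*I*(-4/7)*√39) = 6333 + 159*(1 + 8*I*√39/7) = 6333 + (159 + 1272*I*√39/7) = 6492 + 1272*I*√39/7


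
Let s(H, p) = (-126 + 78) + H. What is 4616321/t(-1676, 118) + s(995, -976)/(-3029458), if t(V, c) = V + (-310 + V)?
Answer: -3496238512983/2773468799 ≈ -1260.6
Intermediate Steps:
t(V, c) = -310 + 2*V
s(H, p) = -48 + H
4616321/t(-1676, 118) + s(995, -976)/(-3029458) = 4616321/(-310 + 2*(-1676)) + (-48 + 995)/(-3029458) = 4616321/(-310 - 3352) + 947*(-1/3029458) = 4616321/(-3662) - 947/3029458 = 4616321*(-1/3662) - 947/3029458 = -4616321/3662 - 947/3029458 = -3496238512983/2773468799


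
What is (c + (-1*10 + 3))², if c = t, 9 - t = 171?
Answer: 28561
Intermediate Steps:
t = -162 (t = 9 - 1*171 = 9 - 171 = -162)
c = -162
(c + (-1*10 + 3))² = (-162 + (-1*10 + 3))² = (-162 + (-10 + 3))² = (-162 - 7)² = (-169)² = 28561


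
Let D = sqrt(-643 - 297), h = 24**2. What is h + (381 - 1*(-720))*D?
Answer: 576 + 2202*I*sqrt(235) ≈ 576.0 + 33756.0*I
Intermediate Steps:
h = 576
D = 2*I*sqrt(235) (D = sqrt(-940) = 2*I*sqrt(235) ≈ 30.659*I)
h + (381 - 1*(-720))*D = 576 + (381 - 1*(-720))*(2*I*sqrt(235)) = 576 + (381 + 720)*(2*I*sqrt(235)) = 576 + 1101*(2*I*sqrt(235)) = 576 + 2202*I*sqrt(235)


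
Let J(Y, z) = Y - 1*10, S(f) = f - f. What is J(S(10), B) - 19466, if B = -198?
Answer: -19476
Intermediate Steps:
S(f) = 0
J(Y, z) = -10 + Y (J(Y, z) = Y - 10 = -10 + Y)
J(S(10), B) - 19466 = (-10 + 0) - 19466 = -10 - 19466 = -19476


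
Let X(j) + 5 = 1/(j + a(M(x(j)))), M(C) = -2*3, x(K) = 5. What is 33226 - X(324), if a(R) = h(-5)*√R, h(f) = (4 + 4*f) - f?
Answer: 585430473/17617 - 11*I*√6/105702 ≈ 33231.0 - 0.00025491*I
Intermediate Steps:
h(f) = 4 + 3*f
M(C) = -6
a(R) = -11*√R (a(R) = (4 + 3*(-5))*√R = (4 - 15)*√R = -11*√R)
X(j) = -5 + 1/(j - 11*I*√6)
33226 - X(324) = 33226 - (1 - 5*324 + 55*I*√6)/(324 - 11*I*√6) = 33226 - (1 - 1620 + 55*I*√6)/(324 - 11*I*√6) = 33226 - (-1619 + 55*I*√6)/(324 - 11*I*√6)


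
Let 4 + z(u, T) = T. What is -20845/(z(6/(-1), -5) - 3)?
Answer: 20845/12 ≈ 1737.1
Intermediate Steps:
z(u, T) = -4 + T
-20845/(z(6/(-1), -5) - 3) = -20845/((-4 - 5) - 3) = -20845/(-9 - 3) = -20845/(-12) = -20845*(-1/12) = 20845/12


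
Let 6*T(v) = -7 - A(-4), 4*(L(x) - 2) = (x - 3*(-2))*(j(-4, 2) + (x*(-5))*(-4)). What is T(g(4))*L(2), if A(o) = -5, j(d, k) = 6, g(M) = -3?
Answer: -94/3 ≈ -31.333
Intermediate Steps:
L(x) = 2 + (6 + x)*(6 + 20*x)/4 (L(x) = 2 + ((x - 3*(-2))*(6 + (x*(-5))*(-4)))/4 = 2 + ((x + 6)*(6 - 5*x*(-4)))/4 = 2 + ((6 + x)*(6 + 20*x))/4 = 2 + (6 + x)*(6 + 20*x)/4)
T(v) = -⅓ (T(v) = (-7 - 1*(-5))/6 = (-7 + 5)/6 = (⅙)*(-2) = -⅓)
T(g(4))*L(2) = -(11 + 5*2² + (63/2)*2)/3 = -(11 + 5*4 + 63)/3 = -(11 + 20 + 63)/3 = -⅓*94 = -94/3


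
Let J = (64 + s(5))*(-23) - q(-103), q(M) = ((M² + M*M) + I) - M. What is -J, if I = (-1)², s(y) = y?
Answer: 22909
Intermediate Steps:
I = 1
q(M) = 1 - M + 2*M² (q(M) = ((M² + M*M) + 1) - M = ((M² + M²) + 1) - M = (2*M² + 1) - M = (1 + 2*M²) - M = 1 - M + 2*M²)
J = -22909 (J = (64 + 5)*(-23) - (1 - 1*(-103) + 2*(-103)²) = 69*(-23) - (1 + 103 + 2*10609) = -1587 - (1 + 103 + 21218) = -1587 - 1*21322 = -1587 - 21322 = -22909)
-J = -1*(-22909) = 22909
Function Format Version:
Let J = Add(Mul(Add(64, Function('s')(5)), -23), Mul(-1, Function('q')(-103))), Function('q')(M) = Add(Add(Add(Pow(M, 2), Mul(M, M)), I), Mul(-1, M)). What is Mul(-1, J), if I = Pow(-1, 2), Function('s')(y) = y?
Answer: 22909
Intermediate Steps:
I = 1
Function('q')(M) = Add(1, Mul(-1, M), Mul(2, Pow(M, 2))) (Function('q')(M) = Add(Add(Add(Pow(M, 2), Mul(M, M)), 1), Mul(-1, M)) = Add(Add(Add(Pow(M, 2), Pow(M, 2)), 1), Mul(-1, M)) = Add(Add(Mul(2, Pow(M, 2)), 1), Mul(-1, M)) = Add(Add(1, Mul(2, Pow(M, 2))), Mul(-1, M)) = Add(1, Mul(-1, M), Mul(2, Pow(M, 2))))
J = -22909 (J = Add(Mul(Add(64, 5), -23), Mul(-1, Add(1, Mul(-1, -103), Mul(2, Pow(-103, 2))))) = Add(Mul(69, -23), Mul(-1, Add(1, 103, Mul(2, 10609)))) = Add(-1587, Mul(-1, Add(1, 103, 21218))) = Add(-1587, Mul(-1, 21322)) = Add(-1587, -21322) = -22909)
Mul(-1, J) = Mul(-1, -22909) = 22909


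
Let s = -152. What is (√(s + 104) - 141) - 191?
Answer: -332 + 4*I*√3 ≈ -332.0 + 6.9282*I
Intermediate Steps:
(√(s + 104) - 141) - 191 = (√(-152 + 104) - 141) - 191 = (√(-48) - 141) - 191 = (4*I*√3 - 141) - 191 = (-141 + 4*I*√3) - 191 = -332 + 4*I*√3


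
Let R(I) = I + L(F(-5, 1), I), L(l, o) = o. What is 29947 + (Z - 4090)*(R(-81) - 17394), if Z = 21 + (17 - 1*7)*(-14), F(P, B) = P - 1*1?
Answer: 73923151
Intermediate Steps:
F(P, B) = -1 + P (F(P, B) = P - 1 = -1 + P)
R(I) = 2*I (R(I) = I + I = 2*I)
Z = -119 (Z = 21 + (17 - 7)*(-14) = 21 + 10*(-14) = 21 - 140 = -119)
29947 + (Z - 4090)*(R(-81) - 17394) = 29947 + (-119 - 4090)*(2*(-81) - 17394) = 29947 - 4209*(-162 - 17394) = 29947 - 4209*(-17556) = 29947 + 73893204 = 73923151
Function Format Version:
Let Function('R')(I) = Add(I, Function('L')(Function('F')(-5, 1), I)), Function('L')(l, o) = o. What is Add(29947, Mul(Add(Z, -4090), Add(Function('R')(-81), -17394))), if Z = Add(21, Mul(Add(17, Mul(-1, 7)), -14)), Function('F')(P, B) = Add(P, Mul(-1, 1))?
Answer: 73923151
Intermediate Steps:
Function('F')(P, B) = Add(-1, P) (Function('F')(P, B) = Add(P, -1) = Add(-1, P))
Function('R')(I) = Mul(2, I) (Function('R')(I) = Add(I, I) = Mul(2, I))
Z = -119 (Z = Add(21, Mul(Add(17, -7), -14)) = Add(21, Mul(10, -14)) = Add(21, -140) = -119)
Add(29947, Mul(Add(Z, -4090), Add(Function('R')(-81), -17394))) = Add(29947, Mul(Add(-119, -4090), Add(Mul(2, -81), -17394))) = Add(29947, Mul(-4209, Add(-162, -17394))) = Add(29947, Mul(-4209, -17556)) = Add(29947, 73893204) = 73923151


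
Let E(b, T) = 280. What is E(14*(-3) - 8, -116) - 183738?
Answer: -183458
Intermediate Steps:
E(14*(-3) - 8, -116) - 183738 = 280 - 183738 = -183458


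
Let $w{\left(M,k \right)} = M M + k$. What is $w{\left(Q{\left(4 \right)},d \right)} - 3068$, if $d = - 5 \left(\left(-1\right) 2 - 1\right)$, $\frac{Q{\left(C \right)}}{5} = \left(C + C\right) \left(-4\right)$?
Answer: $22547$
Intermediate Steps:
$Q{\left(C \right)} = - 40 C$ ($Q{\left(C \right)} = 5 \left(C + C\right) \left(-4\right) = 5 \cdot 2 C \left(-4\right) = 5 \left(- 8 C\right) = - 40 C$)
$d = 15$ ($d = - 5 \left(-2 - 1\right) = \left(-5\right) \left(-3\right) = 15$)
$w{\left(M,k \right)} = k + M^{2}$ ($w{\left(M,k \right)} = M^{2} + k = k + M^{2}$)
$w{\left(Q{\left(4 \right)},d \right)} - 3068 = \left(15 + \left(\left(-40\right) 4\right)^{2}\right) - 3068 = \left(15 + \left(-160\right)^{2}\right) - 3068 = \left(15 + 25600\right) - 3068 = 25615 - 3068 = 22547$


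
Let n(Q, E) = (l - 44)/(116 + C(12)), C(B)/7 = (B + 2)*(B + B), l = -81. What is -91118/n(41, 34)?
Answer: 224879224/125 ≈ 1.7990e+6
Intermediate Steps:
C(B) = 14*B*(2 + B) (C(B) = 7*((B + 2)*(B + B)) = 7*((2 + B)*(2*B)) = 7*(2*B*(2 + B)) = 14*B*(2 + B))
n(Q, E) = -125/2468 (n(Q, E) = (-81 - 44)/(116 + 14*12*(2 + 12)) = -125/(116 + 14*12*14) = -125/(116 + 2352) = -125/2468)
-91118/n(41, 34) = -91118/(-125/2468) = -91118*(-2468/125) = 224879224/125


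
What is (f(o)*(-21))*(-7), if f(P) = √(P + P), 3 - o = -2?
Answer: 147*√10 ≈ 464.85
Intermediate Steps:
o = 5 (o = 3 - 1*(-2) = 3 + 2 = 5)
f(P) = √2*√P (f(P) = √(2*P) = √2*√P)
(f(o)*(-21))*(-7) = ((√2*√5)*(-21))*(-7) = (√10*(-21))*(-7) = -21*√10*(-7) = 147*√10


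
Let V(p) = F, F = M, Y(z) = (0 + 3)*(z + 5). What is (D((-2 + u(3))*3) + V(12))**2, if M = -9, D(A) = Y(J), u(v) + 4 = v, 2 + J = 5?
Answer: 225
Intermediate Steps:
J = 3 (J = -2 + 5 = 3)
u(v) = -4 + v
Y(z) = 15 + 3*z (Y(z) = 3*(5 + z) = 15 + 3*z)
D(A) = 24 (D(A) = 15 + 3*3 = 15 + 9 = 24)
F = -9
V(p) = -9
(D((-2 + u(3))*3) + V(12))**2 = (24 - 9)**2 = 15**2 = 225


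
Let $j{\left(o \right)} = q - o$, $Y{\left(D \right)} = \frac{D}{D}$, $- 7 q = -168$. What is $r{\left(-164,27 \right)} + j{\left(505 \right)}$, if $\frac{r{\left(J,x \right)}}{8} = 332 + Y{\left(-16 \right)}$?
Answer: $2183$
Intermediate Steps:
$q = 24$ ($q = \left(- \frac{1}{7}\right) \left(-168\right) = 24$)
$Y{\left(D \right)} = 1$
$j{\left(o \right)} = 24 - o$
$r{\left(J,x \right)} = 2664$ ($r{\left(J,x \right)} = 8 \left(332 + 1\right) = 8 \cdot 333 = 2664$)
$r{\left(-164,27 \right)} + j{\left(505 \right)} = 2664 + \left(24 - 505\right) = 2664 - 481 = 2183$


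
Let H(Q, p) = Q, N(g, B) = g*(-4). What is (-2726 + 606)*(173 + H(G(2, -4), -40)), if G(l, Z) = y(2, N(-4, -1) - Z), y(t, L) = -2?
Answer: -362520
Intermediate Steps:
N(g, B) = -4*g
G(l, Z) = -2
(-2726 + 606)*(173 + H(G(2, -4), -40)) = (-2726 + 606)*(173 - 2) = -2120*171 = -362520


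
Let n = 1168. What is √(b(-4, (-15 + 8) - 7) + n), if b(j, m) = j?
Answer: 2*√291 ≈ 34.117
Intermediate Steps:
√(b(-4, (-15 + 8) - 7) + n) = √(-4 + 1168) = √1164 = 2*√291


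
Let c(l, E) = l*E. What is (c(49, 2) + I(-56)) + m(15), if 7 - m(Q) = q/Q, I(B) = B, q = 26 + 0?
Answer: 709/15 ≈ 47.267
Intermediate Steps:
q = 26
m(Q) = 7 - 26/Q
c(l, E) = E*l
(c(49, 2) + I(-56)) + m(15) = (2*49 - 56) + (7 - 26/15) = (98 - 56) + (7 - 26*1/15) = 42 + (7 - 26/15) = 42 + 79/15 = 709/15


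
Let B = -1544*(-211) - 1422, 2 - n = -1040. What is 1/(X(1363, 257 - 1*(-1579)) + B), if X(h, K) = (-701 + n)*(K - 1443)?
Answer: 1/458375 ≈ 2.1816e-6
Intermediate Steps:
n = 1042 (n = 2 - 1*(-1040) = 2 + 1040 = 1042)
X(h, K) = -492063 + 341*K (X(h, K) = (-701 + 1042)*(K - 1443) = 341*(-1443 + K) = -492063 + 341*K)
B = 324362 (B = 325784 - 1422 = 324362)
1/(X(1363, 257 - 1*(-1579)) + B) = 1/((-492063 + 341*(257 - 1*(-1579))) + 324362) = 1/((-492063 + 341*(257 + 1579)) + 324362) = 1/((-492063 + 341*1836) + 324362) = 1/((-492063 + 626076) + 324362) = 1/(134013 + 324362) = 1/458375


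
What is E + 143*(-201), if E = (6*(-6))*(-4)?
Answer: -28599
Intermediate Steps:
E = 144 (E = -36*(-4) = 144)
E + 143*(-201) = 144 + 143*(-201) = 144 - 28743 = -28599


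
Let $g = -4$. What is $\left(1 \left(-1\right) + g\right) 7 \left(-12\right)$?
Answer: $420$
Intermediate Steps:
$\left(1 \left(-1\right) + g\right) 7 \left(-12\right) = \left(1 \left(-1\right) - 4\right) 7 \left(-12\right) = \left(-1 - 4\right) 7 \left(-12\right) = \left(-5\right) 7 \left(-12\right) = \left(-35\right) \left(-12\right) = 420$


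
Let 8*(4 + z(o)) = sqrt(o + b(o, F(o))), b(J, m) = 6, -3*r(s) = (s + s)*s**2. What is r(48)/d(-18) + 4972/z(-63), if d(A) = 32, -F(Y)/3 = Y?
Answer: -3763456/1081 - 39776*I*sqrt(57)/1081 ≈ -3481.5 - 277.8*I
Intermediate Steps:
F(Y) = -3*Y
r(s) = -2*s**3/3 (r(s) = -(s + s)*s**2/3 = -2*s*s**2/3 = -2*s**3/3)
z(o) = -4 + sqrt(6 + o)/8 (z(o) = -4 + sqrt(o + 6)/8 = -4 + sqrt(6 + o)/8)
r(48)/d(-18) + 4972/z(-63) = -2/3*48**3/32 + 4972/(-4 + sqrt(6 - 63)/8) = -2/3*110592*(1/32) + 4972/(-4 + sqrt(-57)/8) = -73728*1/32 + 4972/(-4 + (I*sqrt(57))/8) = -2304 + 4972/(-4 + I*sqrt(57)/8)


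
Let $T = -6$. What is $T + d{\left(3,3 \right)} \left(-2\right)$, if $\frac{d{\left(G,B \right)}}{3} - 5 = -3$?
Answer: $-18$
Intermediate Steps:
$d{\left(G,B \right)} = 6$ ($d{\left(G,B \right)} = 15 + 3 \left(-3\right) = 15 - 9 = 6$)
$T + d{\left(3,3 \right)} \left(-2\right) = -6 + 6 \left(-2\right) = -6 - 12 = -18$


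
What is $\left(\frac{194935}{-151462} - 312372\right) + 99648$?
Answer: $- \frac{32219797423}{151462} \approx -2.1273 \cdot 10^{5}$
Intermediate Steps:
$\left(\frac{194935}{-151462} - 312372\right) + 99648 = \left(194935 \left(- \frac{1}{151462}\right) - 312372\right) + 99648 = \left(- \frac{194935}{151462} - 312372\right) + 99648 = - \frac{47312682799}{151462} + 99648 = - \frac{32219797423}{151462}$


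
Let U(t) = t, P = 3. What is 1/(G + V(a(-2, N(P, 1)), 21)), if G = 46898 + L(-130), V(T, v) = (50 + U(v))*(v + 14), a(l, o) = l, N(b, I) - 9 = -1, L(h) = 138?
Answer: 1/49521 ≈ 2.0193e-5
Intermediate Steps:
N(b, I) = 8 (N(b, I) = 9 - 1 = 8)
V(T, v) = (14 + v)*(50 + v) (V(T, v) = (50 + v)*(v + 14) = (50 + v)*(14 + v) = (14 + v)*(50 + v))
G = 47036 (G = 46898 + 138 = 47036)
1/(G + V(a(-2, N(P, 1)), 21)) = 1/(47036 + (700 + 21² + 64*21)) = 1/(47036 + (700 + 441 + 1344)) = 1/(47036 + 2485) = 1/49521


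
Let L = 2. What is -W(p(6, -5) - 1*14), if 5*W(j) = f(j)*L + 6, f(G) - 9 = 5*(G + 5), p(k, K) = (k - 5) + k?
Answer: -⅘ ≈ -0.80000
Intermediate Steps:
p(k, K) = -5 + 2*k (p(k, K) = (-5 + k) + k = -5 + 2*k)
f(G) = 34 + 5*G (f(G) = 9 + 5*(G + 5) = 9 + 5*(5 + G) = 9 + (25 + 5*G) = 34 + 5*G)
W(j) = 74/5 + 2*j (W(j) = ((34 + 5*j)*2 + 6)/5 = ((68 + 10*j) + 6)/5 = (74 + 10*j)/5 = 74/5 + 2*j)
-W(p(6, -5) - 1*14) = -(74/5 + 2*((-5 + 2*6) - 1*14)) = -(74/5 + 2*((-5 + 12) - 14)) = -(74/5 + 2*(7 - 14)) = -(74/5 + 2*(-7)) = -(74/5 - 14) = -1*⅘ = -⅘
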